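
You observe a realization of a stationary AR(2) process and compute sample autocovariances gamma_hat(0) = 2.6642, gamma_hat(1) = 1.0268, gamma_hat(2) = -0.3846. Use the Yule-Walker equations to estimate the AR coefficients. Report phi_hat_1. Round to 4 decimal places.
\hat\phi_{1} = 0.5180

The Yule-Walker equations for an AR(p) process read, in matrix form,
  Gamma_p phi = r_p,   with   (Gamma_p)_{ij} = gamma(|i - j|),
                       (r_p)_i = gamma(i),   i,j = 1..p.
Substitute the sample gammas (Toeplitz matrix and right-hand side of size 2):
  Gamma_p = [[2.6642, 1.0268], [1.0268, 2.6642]]
  r_p     = [1.0268, -0.3846]
Written out:
  2.6642 phi_1 + 1.0268 phi_2 = 1.0268
  1.0268 phi_1 + 2.6642 phi_2 = -0.3846
Solve by Cramer's rule:
  det = gamma(0)^2 - gamma(1)^2 = (2.6642)^2 - (1.0268)^2 = 7.09796164 - 1.05431824 = 6.0436434
  phi_hat_1 = [gamma(1) gamma(0) - gamma(1) gamma(2)] / det = [(1.0268)(2.6642) - (1.0268)(-0.3846)] / 6.0436434 = 3.13050784 / 6.0436434 = 0.518
  phi_hat_2 = [gamma(0) gamma(2) - gamma(1)^2] / det = [(2.6642)(-0.3846) - (1.0268)^2] / 6.0436434 = -2.07896956 / 6.0436434 = -0.344
So phi_hat = [0.5180, -0.3440].
Therefore phi_hat_1 = 0.5180.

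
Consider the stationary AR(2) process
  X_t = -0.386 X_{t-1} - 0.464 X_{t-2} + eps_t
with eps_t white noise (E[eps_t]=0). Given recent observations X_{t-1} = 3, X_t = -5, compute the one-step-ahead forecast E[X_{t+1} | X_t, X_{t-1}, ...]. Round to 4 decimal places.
E[X_{t+1} \mid \mathcal F_t] = 0.5380

For an AR(p) model X_t = c + sum_i phi_i X_{t-i} + eps_t, the
one-step-ahead conditional mean is
  E[X_{t+1} | X_t, ...] = c + sum_i phi_i X_{t+1-i}.
Substitute known values:
  E[X_{t+1} | ...] = (-0.386) * (-5) + (-0.464) * (3)
                   = 0.5380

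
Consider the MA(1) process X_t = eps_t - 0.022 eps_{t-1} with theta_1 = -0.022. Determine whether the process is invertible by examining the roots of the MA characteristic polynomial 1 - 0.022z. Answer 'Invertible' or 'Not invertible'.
\text{Invertible}

The MA(q) characteristic polynomial is P(z) = 1 - 0.022z.
Invertibility requires all roots to lie outside the unit circle, i.e. |z| > 1 for every root.
This is linear in z: 1 + (-0.022) z = 0  =>  z = -1/(-0.022) = 45.454545,  |z| = 45.454545.
Moduli of all roots: 45.4545.
All moduli strictly greater than 1? Yes.
Verdict: Invertible.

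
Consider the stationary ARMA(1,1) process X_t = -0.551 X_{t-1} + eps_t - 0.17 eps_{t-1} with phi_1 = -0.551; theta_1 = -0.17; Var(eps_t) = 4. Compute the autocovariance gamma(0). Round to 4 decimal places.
\gamma(0) = 6.9859

Multiply the model equation by X_{t-k} and take expectations. With theta_0 = psi_0 = 1 and psi_j the MA(infinity) weights, this gives
  gamma(k) - sum_i phi_i gamma(k-i) = c_k,
  c_k = sigma^2 * sum_{j=k..q} theta_j psi_{j-k}   (c_k = 0 for k > q),
using gamma(-m) = gamma(m).
psi-weights needed (psi_j = theta_j + sum_i phi_i psi_{j-i}):
  psi_1 = theta_1 + phi_1 = -0.17 + (-0.551) = -0.721
Right-hand sides:
  c_0 = sigma^2 (1 + theta_1 psi_1) = 4 * (1 + (-0.17)(-0.721)) = 4 * 1.12257 = 4.49028
  c_1 = sigma^2 theta_1 = 4 * (-0.17) = -0.68
  c_2 = 0
Equations for k = 0 and k = 1 (AR order 1):
  gamma(0) = phi_1 gamma(1) + c_0
  gamma(1) = phi_1 gamma(0) + c_1
Substituting the second into the first: gamma(0) (1 - phi_1^2) = c_0 + phi_1 c_1, so
  gamma(0) = (c_0 + phi_1 c_1) / (1 - phi_1^2) = (4.49028 + (-0.551)(-0.68)) / (1 - (-0.551)^2) = 4.86496 / 0.696399 = 6.98588.
Therefore gamma(0) = 6.9859 (to 4 decimal places).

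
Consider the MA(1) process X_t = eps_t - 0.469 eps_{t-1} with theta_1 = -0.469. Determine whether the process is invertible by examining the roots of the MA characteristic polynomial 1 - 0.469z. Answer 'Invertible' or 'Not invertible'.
\text{Invertible}

The MA(q) characteristic polynomial is P(z) = 1 - 0.469z.
Invertibility requires all roots to lie outside the unit circle, i.e. |z| > 1 for every root.
This is linear in z: 1 + (-0.469) z = 0  =>  z = -1/(-0.469) = 2.132196,  |z| = 2.132196.
Moduli of all roots: 2.1322.
All moduli strictly greater than 1? Yes.
Verdict: Invertible.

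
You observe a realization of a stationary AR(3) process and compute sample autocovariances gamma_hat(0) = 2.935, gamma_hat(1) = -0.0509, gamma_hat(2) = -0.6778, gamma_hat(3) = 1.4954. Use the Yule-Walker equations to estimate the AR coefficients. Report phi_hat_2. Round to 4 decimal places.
\hat\phi_{2} = -0.2200

The Yule-Walker equations for an AR(p) process read, in matrix form,
  Gamma_p phi = r_p,   with   (Gamma_p)_{ij} = gamma(|i - j|),
                       (r_p)_i = gamma(i),   i,j = 1..p.
Substitute the sample gammas (Toeplitz matrix and right-hand side of size 3):
  Gamma_p = [[2.935, -0.0509, -0.6778], [-0.0509, 2.935, -0.0509], [-0.6778, -0.0509, 2.935]]
  r_p     = [-0.0509, -0.6778, 1.4954]
Written out (R1..R3):
  (R1) 2.935 phi_1 - 0.0509 phi_2 - 0.6778 phi_3 = -0.0509
  (R2) -0.0509 phi_1 + 2.935 phi_2 - 0.0509 phi_3 = -0.6778
  (R3) -0.6778 phi_1 - 0.0509 phi_2 + 2.935 phi_3 = 1.4954
Gaussian elimination:
  R2 <- R2 - (-0.0509/2.935) R1 = R2 - (-0.017342) R1:  2.934117 phi_2 - 0.062655 phi_3 = -0.678683
  R3 <- R3 - (-0.6778/2.935) R1 = R3 - (-0.230937) R1:  -0.062655 phi_2 + 2.778471 phi_3 = 1.483645
  R3 <- R3 - (-0.062655/2.934117) R2 = R3 - (-0.021354) R2:  2.777133 phi_3 = 1.469153
Back-substitution:
  phi_hat_3 = 1.469153 / 2.777133 = 0.529018
  phi_hat_2 = (-0.678683 - (-0.062655)(0.529018)) / 2.934117 = -0.220011
  phi_hat_1 = (-0.0509 - (-0.0509)(-0.220011) - (-0.6778)(0.529018)) / 2.935 = 0.101012
So phi_hat = [0.1010, -0.2200, 0.5290].
Therefore phi_hat_2 = -0.2200.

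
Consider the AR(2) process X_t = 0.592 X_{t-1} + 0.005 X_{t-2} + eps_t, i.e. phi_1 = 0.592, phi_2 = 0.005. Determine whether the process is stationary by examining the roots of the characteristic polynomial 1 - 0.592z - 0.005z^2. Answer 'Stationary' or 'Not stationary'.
\text{Stationary}

The AR(p) characteristic polynomial is P(z) = 1 - 0.592z - 0.005z^2.
Stationarity requires all roots to lie outside the unit circle, i.e. |z| > 1 for every root.
Set 1 + (-0.592) z + (-0.005) z^2 = 0, i.e. a z^2 + b z + c = 0 with a = -0.005, b = -0.592, c = 1.
Discriminant D = b^2 - 4ac = (-0.592)^2 - 4*(-0.005)*1 = 0.350464 - (-0.02) = 0.370464.
D >= 0, so the roots are real: z = (-b +/- sqrt(D)) / (2a) = (0.592 +/- 0.608658) / (-0.01).
  z_1 = (0.592 + 0.608658) / (-0.01) = -120.0658,   |z_1| = 120.0658.
  z_2 = (0.592 - 0.608658) / (-0.01) = 1.6658,   |z_2| = 1.6658.
Moduli of all roots: 120.0658, 1.6658.
All moduli strictly greater than 1? Yes.
Verdict: Stationary.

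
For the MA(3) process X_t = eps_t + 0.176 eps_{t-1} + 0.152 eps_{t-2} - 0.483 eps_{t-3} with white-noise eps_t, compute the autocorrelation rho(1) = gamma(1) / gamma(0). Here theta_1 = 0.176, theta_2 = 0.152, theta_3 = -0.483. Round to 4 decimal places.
\rho(1) = 0.1005

For an MA(q) process with theta_0 = 1, the autocovariance is
  gamma(k) = sigma^2 * sum_{i=0..q-k} theta_i * theta_{i+k},
and rho(k) = gamma(k) / gamma(0). Sigma^2 cancels.
  numerator   = (1)*(0.176) + (0.176)*(0.152) + (0.152)*(-0.483) = 0.129336.
  denominator = (1)^2 + (0.176)^2 + (0.152)^2 + (-0.483)^2 = 1.287369.
  rho(1) = 0.129336 / 1.287369 = 0.1005.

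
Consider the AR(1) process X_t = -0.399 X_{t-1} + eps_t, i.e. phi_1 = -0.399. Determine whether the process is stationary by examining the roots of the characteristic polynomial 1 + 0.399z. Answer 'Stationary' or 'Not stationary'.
\text{Stationary}

The AR(p) characteristic polynomial is P(z) = 1 + 0.399z.
Stationarity requires all roots to lie outside the unit circle, i.e. |z| > 1 for every root.
This is linear in z: 1 + (0.399) z = 0  =>  z = -1/(0.399) = -2.506266,  |z| = 2.506266.
Moduli of all roots: 2.5063.
All moduli strictly greater than 1? Yes.
Verdict: Stationary.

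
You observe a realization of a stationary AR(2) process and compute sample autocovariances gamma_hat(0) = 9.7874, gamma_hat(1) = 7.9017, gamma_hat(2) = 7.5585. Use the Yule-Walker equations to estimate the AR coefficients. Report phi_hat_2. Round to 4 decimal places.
\hat\phi_{2} = 0.3460

The Yule-Walker equations for an AR(p) process read, in matrix form,
  Gamma_p phi = r_p,   with   (Gamma_p)_{ij} = gamma(|i - j|),
                       (r_p)_i = gamma(i),   i,j = 1..p.
Substitute the sample gammas (Toeplitz matrix and right-hand side of size 2):
  Gamma_p = [[9.7874, 7.9017], [7.9017, 9.7874]]
  r_p     = [7.9017, 7.5585]
Written out:
  9.7874 phi_1 + 7.9017 phi_2 = 7.9017
  7.9017 phi_1 + 9.7874 phi_2 = 7.5585
Solve by Cramer's rule:
  det = gamma(0)^2 - gamma(1)^2 = (9.7874)^2 - (7.9017)^2 = 95.79319876 - 62.43686289 = 33.35633587
  phi_hat_1 = [gamma(1) gamma(0) - gamma(1) gamma(2)] / det = [(7.9017)(9.7874) - (7.9017)(7.5585)] / 33.35633587 = 17.61209913 / 33.35633587 = 0.528
  phi_hat_2 = [gamma(0) gamma(2) - gamma(1)^2] / det = [(9.7874)(7.5585) - (7.9017)^2] / 33.35633587 = 11.54120001 / 33.35633587 = 0.346
So phi_hat = [0.5280, 0.3460].
Therefore phi_hat_2 = 0.3460.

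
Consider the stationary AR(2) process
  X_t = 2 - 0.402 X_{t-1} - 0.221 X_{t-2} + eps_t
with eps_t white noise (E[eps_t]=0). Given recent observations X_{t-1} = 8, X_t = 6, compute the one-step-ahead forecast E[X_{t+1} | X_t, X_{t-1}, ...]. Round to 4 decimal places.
E[X_{t+1} \mid \mathcal F_t] = -2.1800

For an AR(p) model X_t = c + sum_i phi_i X_{t-i} + eps_t, the
one-step-ahead conditional mean is
  E[X_{t+1} | X_t, ...] = c + sum_i phi_i X_{t+1-i}.
Substitute known values:
  E[X_{t+1} | ...] = 2 + (-0.402) * (6) + (-0.221) * (8)
                   = -2.1800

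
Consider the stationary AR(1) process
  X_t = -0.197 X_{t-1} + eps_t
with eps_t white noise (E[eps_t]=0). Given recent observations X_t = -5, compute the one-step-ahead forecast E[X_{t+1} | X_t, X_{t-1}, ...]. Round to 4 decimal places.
E[X_{t+1} \mid \mathcal F_t] = 0.9850

For an AR(p) model X_t = c + sum_i phi_i X_{t-i} + eps_t, the
one-step-ahead conditional mean is
  E[X_{t+1} | X_t, ...] = c + sum_i phi_i X_{t+1-i}.
Substitute known values:
  E[X_{t+1} | ...] = (-0.197) * (-5)
                   = 0.9850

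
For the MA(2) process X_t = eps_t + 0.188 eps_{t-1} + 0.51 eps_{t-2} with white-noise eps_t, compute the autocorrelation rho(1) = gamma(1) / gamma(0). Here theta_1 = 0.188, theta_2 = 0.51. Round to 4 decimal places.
\rho(1) = 0.2191

For an MA(q) process with theta_0 = 1, the autocovariance is
  gamma(k) = sigma^2 * sum_{i=0..q-k} theta_i * theta_{i+k},
and rho(k) = gamma(k) / gamma(0). Sigma^2 cancels.
  numerator   = (1)*(0.188) + (0.188)*(0.51) = 0.28388.
  denominator = (1)^2 + (0.188)^2 + (0.51)^2 = 1.295444.
  rho(1) = 0.28388 / 1.295444 = 0.2191.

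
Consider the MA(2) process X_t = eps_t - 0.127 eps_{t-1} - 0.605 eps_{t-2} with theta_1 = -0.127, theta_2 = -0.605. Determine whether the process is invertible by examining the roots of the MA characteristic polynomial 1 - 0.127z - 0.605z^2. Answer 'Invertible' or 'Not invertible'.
\text{Invertible}

The MA(q) characteristic polynomial is P(z) = 1 - 0.127z - 0.605z^2.
Invertibility requires all roots to lie outside the unit circle, i.e. |z| > 1 for every root.
Set 1 + (-0.127) z + (-0.605) z^2 = 0, i.e. a z^2 + b z + c = 0 with a = -0.605, b = -0.127, c = 1.
Discriminant D = b^2 - 4ac = (-0.127)^2 - 4*(-0.605)*1 = 0.016129 - (-2.42) = 2.436129.
D >= 0, so the roots are real: z = (-b +/- sqrt(D)) / (2a) = (0.127 +/- 1.56081) / (-1.21).
  z_1 = (0.127 + 1.56081) / (-1.21) = -1.3949,   |z_1| = 1.3949.
  z_2 = (0.127 - 1.56081) / (-1.21) = 1.185,   |z_2| = 1.185.
Moduli of all roots: 1.3949, 1.1850.
All moduli strictly greater than 1? Yes.
Verdict: Invertible.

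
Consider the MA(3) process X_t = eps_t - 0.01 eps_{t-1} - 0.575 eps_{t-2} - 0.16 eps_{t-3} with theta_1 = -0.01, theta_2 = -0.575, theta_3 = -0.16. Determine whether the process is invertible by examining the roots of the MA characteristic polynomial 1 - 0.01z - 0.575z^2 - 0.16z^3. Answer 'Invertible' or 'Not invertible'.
\text{Invertible}

The MA(q) characteristic polynomial is P(z) = 1 - 0.01z - 0.575z^2 - 0.16z^3.
Invertibility requires all roots to lie outside the unit circle, i.e. |z| > 1 for every root.
Degree 3: look for a simple real root z0 first, then factor out (1 - z/z0) and solve the remaining quadratic.
Testing z0 = -2: P(-2) = 1 + (-0.01)(-2) + (-0.575)(-2)^2 + (-0.16)(-2)^3
  = 1 + (0.02) + (-2.3) + (1.28) = 0.  So z_0 = -2 is a root, |z_0| = 2.
Divide out the factor (1 + 0.5 z) = (1 - z/z0) (since 1/z0 = -0.5):
  P(z) = (1 + 0.5 z)(1 + (-0.51) z + (-0.32) z^2)
  [check: z-coef -0.51 - (-0.5) = -0.01; z^2-coef -0.32 - (-0.5)(-0.51) = -0.575; z^3-coef -(-0.5)(-0.32) = -0.16.]
Remaining roots from the quadratic factor 1 + (-0.51) z + (-0.32) z^2:
  Set 1 + (-0.51) z + (-0.32) z^2 = 0, i.e. a z^2 + b z + c = 0 with a = -0.32, b = -0.51, c = 1.
  Discriminant D = b^2 - 4ac = (-0.51)^2 - 4*(-0.32)*1 = 0.2601 - (-1.28) = 1.5401.
  D >= 0, so the roots are real: z = (-b +/- sqrt(D)) / (2a) = (0.51 +/- 1.241008) / (-0.64).
    z_1 = (0.51 + 1.241008) / (-0.64) = -2.7359,   |z_1| = 2.7359.
    z_2 = (0.51 - 1.241008) / (-0.64) = 1.1422,   |z_2| = 1.1422.
Moduli of all roots: 2.0000, 2.7359, 1.1422.
All moduli strictly greater than 1? Yes.
Verdict: Invertible.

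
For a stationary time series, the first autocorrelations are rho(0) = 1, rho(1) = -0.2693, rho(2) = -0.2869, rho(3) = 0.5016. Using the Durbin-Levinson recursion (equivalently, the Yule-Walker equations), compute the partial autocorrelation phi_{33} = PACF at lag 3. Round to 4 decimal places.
\phi_{33} = 0.3680

The PACF at lag k is phi_{kk}, the last component of the solution
to the Yule-Walker system G_k phi = r_k where
  (G_k)_{ij} = rho(|i - j|), (r_k)_i = rho(i), i,j = 1..k.
Equivalently, Durbin-Levinson gives phi_{kk} iteratively:
  phi_{11} = rho(1)
  phi_{kk} = [rho(k) - sum_{j=1..k-1} phi_{k-1,j} rho(k-j)]
            / [1 - sum_{j=1..k-1} phi_{k-1,j} rho(j)],
  phi_{k,j} = phi_{k-1,j} - phi_{kk} phi_{k-1,k-j},  j = 1..k-1.
Step k = 1:
  phi_11 = rho(1) = -0.2693.
Step k = 2:
  phi_22 = [rho(2) - phi_11 rho(1)] / [1 - phi_11 rho(1)] = [-0.2869 - (-0.2693)(-0.2693)] / [1 - (-0.2693)(-0.2693)]
         = -0.35942249 / 0.92747751 = -0.387527.
  Update: phi_21 = phi_11 - phi_22 phi_11 = -0.2693 - (-0.387527)(-0.2693) = -0.373661.
Step k = 3:
  phi_33 = [rho(3) - phi_21 rho(2) - phi_22 rho(1)] / [1 - phi_21 rho(1) - phi_22 rho(2)]
    numerator   = 0.5016 - (-0.373661)(-0.2869) - (-0.387527)(-0.2693) = 0.29003566
    denominator = 1 - (-0.373661)(-0.2693) - (-0.387527)(-0.2869) = 0.78819162
  phi_33 = 0.29003566 / 0.78819162 = 0.368.
Therefore phi_{33} = 0.3680.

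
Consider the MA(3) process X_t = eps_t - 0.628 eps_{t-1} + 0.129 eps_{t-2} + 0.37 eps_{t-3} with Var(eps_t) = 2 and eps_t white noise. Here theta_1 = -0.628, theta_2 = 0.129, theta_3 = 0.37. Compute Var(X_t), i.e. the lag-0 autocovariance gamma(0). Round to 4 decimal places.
\gamma(0) = 3.0959

For an MA(q) process X_t = eps_t + sum_i theta_i eps_{t-i} with
Var(eps_t) = sigma^2, the variance is
  gamma(0) = sigma^2 * (1 + sum_i theta_i^2).
  sum_i theta_i^2 = (-0.628)^2 + (0.129)^2 + (0.37)^2 = 0.394384 + 0.016641 + 0.1369 = 0.547925.
  gamma(0) = 2 * (1 + 0.547925) = 2 * 1.547925 = 3.09585, which rounds to 3.0959.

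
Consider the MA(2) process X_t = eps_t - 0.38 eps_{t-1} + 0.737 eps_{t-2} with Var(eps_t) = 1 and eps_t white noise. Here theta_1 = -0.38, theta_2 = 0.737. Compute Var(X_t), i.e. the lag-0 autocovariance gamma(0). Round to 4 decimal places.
\gamma(0) = 1.6876

For an MA(q) process X_t = eps_t + sum_i theta_i eps_{t-i} with
Var(eps_t) = sigma^2, the variance is
  gamma(0) = sigma^2 * (1 + sum_i theta_i^2).
  sum_i theta_i^2 = (-0.38)^2 + (0.737)^2 = 0.1444 + 0.543169 = 0.687569.
  gamma(0) = 1 * (1 + 0.687569) = 1 * 1.687569 = 1.687569, which rounds to 1.6876.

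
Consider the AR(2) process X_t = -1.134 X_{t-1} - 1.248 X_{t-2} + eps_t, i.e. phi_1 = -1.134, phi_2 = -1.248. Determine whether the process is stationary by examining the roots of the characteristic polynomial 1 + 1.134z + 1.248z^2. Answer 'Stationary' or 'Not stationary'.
\text{Not stationary}

The AR(p) characteristic polynomial is P(z) = 1 + 1.134z + 1.248z^2.
Stationarity requires all roots to lie outside the unit circle, i.e. |z| > 1 for every root.
Set 1 + (1.134) z + (1.248) z^2 = 0, i.e. a z^2 + b z + c = 0 with a = 1.248, b = 1.134, c = 1.
Discriminant D = b^2 - 4ac = (1.134)^2 - 4*(1.248)*1 = 1.285956 - (4.992) = -3.706044.
D < 0, so the roots are the complex-conjugate pair z = (-b +/- i sqrt(-D)) / (2a) = -0.4543 +/- 0.7713i.
For a conjugate pair |z|^2 = z * conj(z) = (product of roots) = c/a = 1/(1.248) = 0.801282, so |z| = sqrt(0.801282) = 0.8951 for both roots.
Moduli of all roots: 0.8951, 0.8951.
All moduli strictly greater than 1? No.
Verdict: Not stationary.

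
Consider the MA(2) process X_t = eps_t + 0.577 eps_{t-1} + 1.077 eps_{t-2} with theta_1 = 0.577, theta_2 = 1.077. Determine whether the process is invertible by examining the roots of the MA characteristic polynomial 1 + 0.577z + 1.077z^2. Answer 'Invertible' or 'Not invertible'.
\text{Not invertible}

The MA(q) characteristic polynomial is P(z) = 1 + 0.577z + 1.077z^2.
Invertibility requires all roots to lie outside the unit circle, i.e. |z| > 1 for every root.
Set 1 + (0.577) z + (1.077) z^2 = 0, i.e. a z^2 + b z + c = 0 with a = 1.077, b = 0.577, c = 1.
Discriminant D = b^2 - 4ac = (0.577)^2 - 4*(1.077)*1 = 0.332929 - (4.308) = -3.975071.
D < 0, so the roots are the complex-conjugate pair z = (-b +/- i sqrt(-D)) / (2a) = -0.2679 +/- 0.9256i.
For a conjugate pair |z|^2 = z * conj(z) = (product of roots) = c/a = 1/(1.077) = 0.928505, so |z| = sqrt(0.928505) = 0.9636 for both roots.
Moduli of all roots: 0.9636, 0.9636.
All moduli strictly greater than 1? No.
Verdict: Not invertible.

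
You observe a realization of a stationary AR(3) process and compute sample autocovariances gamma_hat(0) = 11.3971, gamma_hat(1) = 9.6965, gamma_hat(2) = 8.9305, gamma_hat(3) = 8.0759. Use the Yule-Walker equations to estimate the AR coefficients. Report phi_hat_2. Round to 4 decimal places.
\hat\phi_{2} = 0.2110

The Yule-Walker equations for an AR(p) process read, in matrix form,
  Gamma_p phi = r_p,   with   (Gamma_p)_{ij} = gamma(|i - j|),
                       (r_p)_i = gamma(i),   i,j = 1..p.
Substitute the sample gammas (Toeplitz matrix and right-hand side of size 3):
  Gamma_p = [[11.3971, 9.6965, 8.9305], [9.6965, 11.3971, 9.6965], [8.9305, 9.6965, 11.3971]]
  r_p     = [9.6965, 8.9305, 8.0759]
Written out (R1..R3):
  (R1) 11.3971 phi_1 + 9.6965 phi_2 + 8.9305 phi_3 = 9.6965
  (R2) 9.6965 phi_1 + 11.3971 phi_2 + 9.6965 phi_3 = 8.9305
  (R3) 8.9305 phi_1 + 9.6965 phi_2 + 11.3971 phi_3 = 8.0759
Gaussian elimination:
  R2 <- R2 - (9.6965/11.3971) R1 = R2 - (0.850787) R1:  3.147448 phi_2 + 2.09855 phi_3 = 0.680848
  R3 <- R3 - (8.9305/11.3971) R1 = R3 - (0.783577) R1:  2.09855 phi_2 + 4.39937 phi_3 = 0.47795
  R3 <- R3 - (2.09855/3.147448) R2 = R3 - (0.666747) R2:  3.000168 phi_3 = 0.023997
Back-substitution:
  phi_hat_3 = 0.023997 / 3.000168 = 0.007999
  phi_hat_2 = (0.680848 - (2.09855)(0.007999)) / 3.147448 = 0.210984
  phi_hat_1 = (9.6965 - (9.6965)(0.210984) - (8.9305)(0.007999)) / 11.3971 = 0.665016
So phi_hat = [0.6650, 0.2110, 0.0080].
Therefore phi_hat_2 = 0.2110.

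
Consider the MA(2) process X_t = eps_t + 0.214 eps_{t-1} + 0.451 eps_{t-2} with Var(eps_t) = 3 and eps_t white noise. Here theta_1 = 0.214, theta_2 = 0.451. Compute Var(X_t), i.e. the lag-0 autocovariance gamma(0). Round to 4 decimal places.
\gamma(0) = 3.7476

For an MA(q) process X_t = eps_t + sum_i theta_i eps_{t-i} with
Var(eps_t) = sigma^2, the variance is
  gamma(0) = sigma^2 * (1 + sum_i theta_i^2).
  sum_i theta_i^2 = (0.214)^2 + (0.451)^2 = 0.045796 + 0.203401 = 0.249197.
  gamma(0) = 3 * (1 + 0.249197) = 3 * 1.249197 = 3.747591, which rounds to 3.7476.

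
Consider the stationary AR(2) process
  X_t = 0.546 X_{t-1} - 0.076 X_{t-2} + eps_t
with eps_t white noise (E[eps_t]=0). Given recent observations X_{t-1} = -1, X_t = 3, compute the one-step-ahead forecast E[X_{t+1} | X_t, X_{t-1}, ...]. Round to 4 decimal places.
E[X_{t+1} \mid \mathcal F_t] = 1.7140

For an AR(p) model X_t = c + sum_i phi_i X_{t-i} + eps_t, the
one-step-ahead conditional mean is
  E[X_{t+1} | X_t, ...] = c + sum_i phi_i X_{t+1-i}.
Substitute known values:
  E[X_{t+1} | ...] = (0.546) * (3) + (-0.076) * (-1)
                   = 1.7140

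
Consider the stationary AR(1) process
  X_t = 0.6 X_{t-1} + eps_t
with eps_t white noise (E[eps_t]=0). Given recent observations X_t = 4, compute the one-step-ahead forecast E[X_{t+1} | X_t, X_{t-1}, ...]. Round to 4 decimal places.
E[X_{t+1} \mid \mathcal F_t] = 2.4000

For an AR(p) model X_t = c + sum_i phi_i X_{t-i} + eps_t, the
one-step-ahead conditional mean is
  E[X_{t+1} | X_t, ...] = c + sum_i phi_i X_{t+1-i}.
Substitute known values:
  E[X_{t+1} | ...] = (0.6) * (4)
                   = 2.4000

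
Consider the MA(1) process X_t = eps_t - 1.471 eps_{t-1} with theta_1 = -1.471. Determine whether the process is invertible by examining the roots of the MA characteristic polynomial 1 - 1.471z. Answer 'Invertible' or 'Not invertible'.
\text{Not invertible}

The MA(q) characteristic polynomial is P(z) = 1 - 1.471z.
Invertibility requires all roots to lie outside the unit circle, i.e. |z| > 1 for every root.
This is linear in z: 1 + (-1.471) z = 0  =>  z = -1/(-1.471) = 0.67981,  |z| = 0.67981.
Moduli of all roots: 0.6798.
All moduli strictly greater than 1? No.
Verdict: Not invertible.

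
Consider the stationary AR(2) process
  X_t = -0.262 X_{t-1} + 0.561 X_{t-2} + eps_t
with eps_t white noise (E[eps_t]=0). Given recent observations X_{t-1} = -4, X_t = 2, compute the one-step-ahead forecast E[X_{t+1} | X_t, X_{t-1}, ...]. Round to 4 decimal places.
E[X_{t+1} \mid \mathcal F_t] = -2.7680

For an AR(p) model X_t = c + sum_i phi_i X_{t-i} + eps_t, the
one-step-ahead conditional mean is
  E[X_{t+1} | X_t, ...] = c + sum_i phi_i X_{t+1-i}.
Substitute known values:
  E[X_{t+1} | ...] = (-0.262) * (2) + (0.561) * (-4)
                   = -2.7680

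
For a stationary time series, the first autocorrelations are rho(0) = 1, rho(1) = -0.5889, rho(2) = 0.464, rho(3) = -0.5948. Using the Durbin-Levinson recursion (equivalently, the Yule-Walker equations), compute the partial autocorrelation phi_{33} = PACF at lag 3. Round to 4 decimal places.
\phi_{33} = -0.4191

The PACF at lag k is phi_{kk}, the last component of the solution
to the Yule-Walker system G_k phi = r_k where
  (G_k)_{ij} = rho(|i - j|), (r_k)_i = rho(i), i,j = 1..k.
Equivalently, Durbin-Levinson gives phi_{kk} iteratively:
  phi_{11} = rho(1)
  phi_{kk} = [rho(k) - sum_{j=1..k-1} phi_{k-1,j} rho(k-j)]
            / [1 - sum_{j=1..k-1} phi_{k-1,j} rho(j)],
  phi_{k,j} = phi_{k-1,j} - phi_{kk} phi_{k-1,k-j},  j = 1..k-1.
Step k = 1:
  phi_11 = rho(1) = -0.5889.
Step k = 2:
  phi_22 = [rho(2) - phi_11 rho(1)] / [1 - phi_11 rho(1)] = [0.464 - (-0.5889)(-0.5889)] / [1 - (-0.5889)(-0.5889)]
         = 0.11719679 / 0.65319679 = 0.17942.
  Update: phi_21 = phi_11 - phi_22 phi_11 = -0.5889 - (0.17942)(-0.5889) = -0.483239.
Step k = 3:
  phi_33 = [rho(3) - phi_21 rho(2) - phi_22 rho(1)] / [1 - phi_21 rho(1) - phi_22 rho(2)]
    numerator   = -0.5948 - (-0.483239)(0.464) - (0.17942)(-0.5889) = -0.2649163
    denominator = 1 - (-0.483239)(-0.5889) - (0.17942)(0.464) = 0.6321693
  phi_33 = -0.2649163 / 0.6321693 = -0.4191.
Therefore phi_{33} = -0.4191.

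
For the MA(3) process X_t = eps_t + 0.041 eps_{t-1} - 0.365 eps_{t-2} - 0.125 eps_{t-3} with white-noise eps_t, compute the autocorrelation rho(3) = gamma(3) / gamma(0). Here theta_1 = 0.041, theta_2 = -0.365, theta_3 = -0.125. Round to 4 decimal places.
\rho(3) = -0.1086

For an MA(q) process with theta_0 = 1, the autocovariance is
  gamma(k) = sigma^2 * sum_{i=0..q-k} theta_i * theta_{i+k},
and rho(k) = gamma(k) / gamma(0). Sigma^2 cancels.
  numerator   = (1)*(-0.125) = -0.125.
  denominator = (1)^2 + (0.041)^2 + (-0.365)^2 + (-0.125)^2 = 1.150531.
  rho(3) = -0.125 / 1.150531 = -0.1086.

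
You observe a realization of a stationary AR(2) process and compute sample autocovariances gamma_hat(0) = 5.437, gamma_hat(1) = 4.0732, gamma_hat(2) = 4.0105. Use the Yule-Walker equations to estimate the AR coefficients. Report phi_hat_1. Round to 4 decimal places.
\hat\phi_{1} = 0.4480

The Yule-Walker equations for an AR(p) process read, in matrix form,
  Gamma_p phi = r_p,   with   (Gamma_p)_{ij} = gamma(|i - j|),
                       (r_p)_i = gamma(i),   i,j = 1..p.
Substitute the sample gammas (Toeplitz matrix and right-hand side of size 2):
  Gamma_p = [[5.437, 4.0732], [4.0732, 5.437]]
  r_p     = [4.0732, 4.0105]
Written out:
  5.437 phi_1 + 4.0732 phi_2 = 4.0732
  4.0732 phi_1 + 5.437 phi_2 = 4.0105
Solve by Cramer's rule:
  det = gamma(0)^2 - gamma(1)^2 = (5.437)^2 - (4.0732)^2 = 29.560969 - 16.59095824 = 12.97001076
  phi_hat_1 = [gamma(1) gamma(0) - gamma(1) gamma(2)] / det = [(4.0732)(5.437) - (4.0732)(4.0105)] / 12.97001076 = 5.8104198 / 12.97001076 = 0.448
  phi_hat_2 = [gamma(0) gamma(2) - gamma(1)^2] / det = [(5.437)(4.0105) - (4.0732)^2] / 12.97001076 = 5.21413026 / 12.97001076 = 0.402
So phi_hat = [0.4480, 0.4020].
Therefore phi_hat_1 = 0.4480.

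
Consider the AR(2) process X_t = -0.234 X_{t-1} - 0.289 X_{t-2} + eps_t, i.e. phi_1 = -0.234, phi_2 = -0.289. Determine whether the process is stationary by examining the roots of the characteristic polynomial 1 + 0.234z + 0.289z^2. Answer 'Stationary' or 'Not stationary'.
\text{Stationary}

The AR(p) characteristic polynomial is P(z) = 1 + 0.234z + 0.289z^2.
Stationarity requires all roots to lie outside the unit circle, i.e. |z| > 1 for every root.
Set 1 + (0.234) z + (0.289) z^2 = 0, i.e. a z^2 + b z + c = 0 with a = 0.289, b = 0.234, c = 1.
Discriminant D = b^2 - 4ac = (0.234)^2 - 4*(0.289)*1 = 0.054756 - (1.156) = -1.101244.
D < 0, so the roots are the complex-conjugate pair z = (-b +/- i sqrt(-D)) / (2a) = -0.4048 +/- 1.8156i.
For a conjugate pair |z|^2 = z * conj(z) = (product of roots) = c/a = 1/(0.289) = 3.460208, so |z| = sqrt(3.460208) = 1.8602 for both roots.
Moduli of all roots: 1.8602, 1.8602.
All moduli strictly greater than 1? Yes.
Verdict: Stationary.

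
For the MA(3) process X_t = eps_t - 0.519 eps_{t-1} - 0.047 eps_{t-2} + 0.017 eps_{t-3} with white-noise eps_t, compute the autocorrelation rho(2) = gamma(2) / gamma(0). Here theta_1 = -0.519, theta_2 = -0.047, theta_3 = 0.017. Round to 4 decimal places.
\rho(2) = -0.0439

For an MA(q) process with theta_0 = 1, the autocovariance is
  gamma(k) = sigma^2 * sum_{i=0..q-k} theta_i * theta_{i+k},
and rho(k) = gamma(k) / gamma(0). Sigma^2 cancels.
  numerator   = (1)*(-0.047) + (-0.519)*(0.017) = -0.055823.
  denominator = (1)^2 + (-0.519)^2 + (-0.047)^2 + (0.017)^2 = 1.271859.
  rho(2) = -0.055823 / 1.271859 = -0.0439.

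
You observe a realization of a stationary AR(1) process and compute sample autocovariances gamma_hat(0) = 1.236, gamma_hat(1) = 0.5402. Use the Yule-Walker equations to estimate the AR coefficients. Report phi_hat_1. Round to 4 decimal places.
\hat\phi_{1} = 0.4371

The Yule-Walker equations for an AR(p) process read, in matrix form,
  Gamma_p phi = r_p,   with   (Gamma_p)_{ij} = gamma(|i - j|),
                       (r_p)_i = gamma(i),   i,j = 1..p.
Substitute the sample gammas (Toeplitz matrix and right-hand side of size 1):
  Gamma_p = [[1.236]]
  r_p     = [0.5402]
With p = 1 this is the single equation gamma(0) phi_1 = gamma(1):
  phi_hat_1 = gamma(1) / gamma(0) = 0.5402 / 1.236 = 0.4371.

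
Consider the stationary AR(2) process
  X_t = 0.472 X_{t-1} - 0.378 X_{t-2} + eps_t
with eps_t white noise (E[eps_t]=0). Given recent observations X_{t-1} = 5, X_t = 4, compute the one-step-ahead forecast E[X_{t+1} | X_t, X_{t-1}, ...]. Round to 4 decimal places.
E[X_{t+1} \mid \mathcal F_t] = -0.0020

For an AR(p) model X_t = c + sum_i phi_i X_{t-i} + eps_t, the
one-step-ahead conditional mean is
  E[X_{t+1} | X_t, ...] = c + sum_i phi_i X_{t+1-i}.
Substitute known values:
  E[X_{t+1} | ...] = (0.472) * (4) + (-0.378) * (5)
                   = -0.0020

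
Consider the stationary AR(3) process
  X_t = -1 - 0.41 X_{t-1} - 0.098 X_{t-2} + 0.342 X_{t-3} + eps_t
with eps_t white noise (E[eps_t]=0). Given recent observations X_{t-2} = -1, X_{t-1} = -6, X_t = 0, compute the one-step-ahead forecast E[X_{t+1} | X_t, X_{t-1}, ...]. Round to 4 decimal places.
E[X_{t+1} \mid \mathcal F_t] = -0.7540

For an AR(p) model X_t = c + sum_i phi_i X_{t-i} + eps_t, the
one-step-ahead conditional mean is
  E[X_{t+1} | X_t, ...] = c + sum_i phi_i X_{t+1-i}.
Substitute known values:
  E[X_{t+1} | ...] = -1 + (-0.41) * (0) + (-0.098) * (-6) + (0.342) * (-1)
                   = -0.7540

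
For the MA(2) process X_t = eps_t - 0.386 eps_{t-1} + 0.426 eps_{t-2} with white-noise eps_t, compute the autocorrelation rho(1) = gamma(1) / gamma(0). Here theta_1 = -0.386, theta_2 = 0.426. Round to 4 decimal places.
\rho(1) = -0.4137

For an MA(q) process with theta_0 = 1, the autocovariance is
  gamma(k) = sigma^2 * sum_{i=0..q-k} theta_i * theta_{i+k},
and rho(k) = gamma(k) / gamma(0). Sigma^2 cancels.
  numerator   = (1)*(-0.386) + (-0.386)*(0.426) = -0.550436.
  denominator = (1)^2 + (-0.386)^2 + (0.426)^2 = 1.330472.
  rho(1) = -0.550436 / 1.330472 = -0.4137.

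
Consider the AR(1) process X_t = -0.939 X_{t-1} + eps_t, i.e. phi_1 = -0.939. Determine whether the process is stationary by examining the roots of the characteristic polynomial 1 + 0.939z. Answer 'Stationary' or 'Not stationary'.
\text{Stationary}

The AR(p) characteristic polynomial is P(z) = 1 + 0.939z.
Stationarity requires all roots to lie outside the unit circle, i.e. |z| > 1 for every root.
This is linear in z: 1 + (0.939) z = 0  =>  z = -1/(0.939) = -1.064963,  |z| = 1.064963.
Moduli of all roots: 1.0650.
All moduli strictly greater than 1? Yes.
Verdict: Stationary.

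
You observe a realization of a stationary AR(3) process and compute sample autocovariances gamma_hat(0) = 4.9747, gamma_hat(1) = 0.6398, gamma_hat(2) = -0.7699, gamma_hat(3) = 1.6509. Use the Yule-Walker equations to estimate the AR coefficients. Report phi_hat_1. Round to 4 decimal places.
\hat\phi_{1} = 0.2200

The Yule-Walker equations for an AR(p) process read, in matrix form,
  Gamma_p phi = r_p,   with   (Gamma_p)_{ij} = gamma(|i - j|),
                       (r_p)_i = gamma(i),   i,j = 1..p.
Substitute the sample gammas (Toeplitz matrix and right-hand side of size 3):
  Gamma_p = [[4.9747, 0.6398, -0.7699], [0.6398, 4.9747, 0.6398], [-0.7699, 0.6398, 4.9747]]
  r_p     = [0.6398, -0.7699, 1.6509]
Written out (R1..R3):
  (R1) 4.9747 phi_1 + 0.6398 phi_2 - 0.7699 phi_3 = 0.6398
  (R2) 0.6398 phi_1 + 4.9747 phi_2 + 0.6398 phi_3 = -0.7699
  (R3) -0.7699 phi_1 + 0.6398 phi_2 + 4.9747 phi_3 = 1.6509
Gaussian elimination:
  R2 <- R2 - (0.6398/4.9747) R1 = R2 - (0.128611) R1:  4.892415 phi_2 + 0.738817 phi_3 = -0.852185
  R3 <- R3 - (-0.7699/4.9747) R1 = R3 - (-0.154763) R1:  0.738817 phi_2 + 4.855548 phi_3 = 1.749917
  R3 <- R3 - (0.738817/4.892415) R2 = R3 - (0.151013) R2:  4.743977 phi_3 = 1.878608
Back-substitution:
  phi_hat_3 = 1.878608 / 4.743977 = 0.395999
  phi_hat_2 = (-0.852185 - (0.738817)(0.395999)) / 4.892415 = -0.233986
  phi_hat_1 = (0.6398 - (0.6398)(-0.233986) - (-0.7699)(0.395999)) / 4.9747 = 0.21999
So phi_hat = [0.2200, -0.2340, 0.3960].
Therefore phi_hat_1 = 0.2200.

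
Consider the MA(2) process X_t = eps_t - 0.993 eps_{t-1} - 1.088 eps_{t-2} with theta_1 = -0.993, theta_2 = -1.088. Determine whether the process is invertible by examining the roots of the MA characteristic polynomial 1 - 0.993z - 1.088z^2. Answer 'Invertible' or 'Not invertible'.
\text{Not invertible}

The MA(q) characteristic polynomial is P(z) = 1 - 0.993z - 1.088z^2.
Invertibility requires all roots to lie outside the unit circle, i.e. |z| > 1 for every root.
Set 1 + (-0.993) z + (-1.088) z^2 = 0, i.e. a z^2 + b z + c = 0 with a = -1.088, b = -0.993, c = 1.
Discriminant D = b^2 - 4ac = (-0.993)^2 - 4*(-1.088)*1 = 0.986049 - (-4.352) = 5.338049.
D >= 0, so the roots are real: z = (-b +/- sqrt(D)) / (2a) = (0.993 +/- 2.310422) / (-2.176).
  z_1 = (0.993 + 2.310422) / (-2.176) = -1.5181,   |z_1| = 1.5181.
  z_2 = (0.993 - 2.310422) / (-2.176) = 0.6054,   |z_2| = 0.6054.
Moduli of all roots: 1.5181, 0.6054.
All moduli strictly greater than 1? No.
Verdict: Not invertible.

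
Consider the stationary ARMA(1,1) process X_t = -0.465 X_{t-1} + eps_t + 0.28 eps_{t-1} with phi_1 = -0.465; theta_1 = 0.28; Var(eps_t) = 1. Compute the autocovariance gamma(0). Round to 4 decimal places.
\gamma(0) = 1.0437

Multiply the model equation by X_{t-k} and take expectations. With theta_0 = psi_0 = 1 and psi_j the MA(infinity) weights, this gives
  gamma(k) - sum_i phi_i gamma(k-i) = c_k,
  c_k = sigma^2 * sum_{j=k..q} theta_j psi_{j-k}   (c_k = 0 for k > q),
using gamma(-m) = gamma(m).
psi-weights needed (psi_j = theta_j + sum_i phi_i psi_{j-i}):
  psi_1 = theta_1 + phi_1 = 0.28 + (-0.465) = -0.185
Right-hand sides:
  c_0 = sigma^2 (1 + theta_1 psi_1) = 1 * (1 + (0.28)(-0.185)) = 1 * 0.9482 = 0.9482
  c_1 = sigma^2 theta_1 = 1 * (0.28) = 0.28
  c_2 = 0
Equations for k = 0 and k = 1 (AR order 1):
  gamma(0) = phi_1 gamma(1) + c_0
  gamma(1) = phi_1 gamma(0) + c_1
Substituting the second into the first: gamma(0) (1 - phi_1^2) = c_0 + phi_1 c_1, so
  gamma(0) = (c_0 + phi_1 c_1) / (1 - phi_1^2) = (0.9482 + (-0.465)(0.28)) / (1 - (-0.465)^2) = 0.818 / 0.783775 = 1.043667.
Therefore gamma(0) = 1.0437 (to 4 decimal places).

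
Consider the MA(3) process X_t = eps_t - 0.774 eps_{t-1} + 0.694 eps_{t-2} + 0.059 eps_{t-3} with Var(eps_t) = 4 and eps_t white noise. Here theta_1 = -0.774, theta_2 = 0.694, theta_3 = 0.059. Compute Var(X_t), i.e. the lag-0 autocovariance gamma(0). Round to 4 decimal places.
\gamma(0) = 8.3368

For an MA(q) process X_t = eps_t + sum_i theta_i eps_{t-i} with
Var(eps_t) = sigma^2, the variance is
  gamma(0) = sigma^2 * (1 + sum_i theta_i^2).
  sum_i theta_i^2 = (-0.774)^2 + (0.694)^2 + (0.059)^2 = 0.599076 + 0.481636 + 0.003481 = 1.084193.
  gamma(0) = 4 * (1 + 1.084193) = 4 * 2.084193 = 8.336772, which rounds to 8.3368.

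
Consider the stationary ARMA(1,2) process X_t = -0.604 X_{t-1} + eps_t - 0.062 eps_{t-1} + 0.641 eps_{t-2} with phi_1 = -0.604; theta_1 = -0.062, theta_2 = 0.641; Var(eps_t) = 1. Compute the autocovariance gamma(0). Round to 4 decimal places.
\gamma(0) = 3.1571

Multiply the model equation by X_{t-k} and take expectations. With theta_0 = psi_0 = 1 and psi_j the MA(infinity) weights, this gives
  gamma(k) - sum_i phi_i gamma(k-i) = c_k,
  c_k = sigma^2 * sum_{j=k..q} theta_j psi_{j-k}   (c_k = 0 for k > q),
using gamma(-m) = gamma(m).
psi-weights needed (psi_j = theta_j + sum_i phi_i psi_{j-i}):
  psi_1 = theta_1 + phi_1 = -0.062 + (-0.604) = -0.666
  psi_2 = theta_2 + phi_1 psi_1 = 0.641 + (-0.604)(-0.666) = 1.043264
Right-hand sides:
  c_0 = sigma^2 (1 + theta_1 psi_1 + theta_2 psi_2) = 1 * (1 + (-0.062)(-0.666) + (0.641)(1.043264)) = 1 * 1.710024 = 1.710024
  c_1 = sigma^2 (theta_1 + theta_2 psi_1) = 1 * (-0.062 + (0.641)(-0.666)) = -0.488906
  c_2 = sigma^2 theta_2 = 1 * (0.641) = 0.641
Equations for k = 0 and k = 1 (AR order 1):
  gamma(0) = phi_1 gamma(1) + c_0
  gamma(1) = phi_1 gamma(0) + c_1
Substituting the second into the first: gamma(0) (1 - phi_1^2) = c_0 + phi_1 c_1, so
  gamma(0) = (c_0 + phi_1 c_1) / (1 - phi_1^2) = (1.710024 + (-0.604)(-0.488906)) / (1 - (-0.604)^2) = 2.005323 / 0.635184 = 3.157075.
Therefore gamma(0) = 3.1571 (to 4 decimal places).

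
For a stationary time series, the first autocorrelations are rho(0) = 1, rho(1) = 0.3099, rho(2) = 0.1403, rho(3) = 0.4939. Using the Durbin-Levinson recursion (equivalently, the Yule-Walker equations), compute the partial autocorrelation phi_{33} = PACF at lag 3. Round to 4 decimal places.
\phi_{33} = 0.4850

The PACF at lag k is phi_{kk}, the last component of the solution
to the Yule-Walker system G_k phi = r_k where
  (G_k)_{ij} = rho(|i - j|), (r_k)_i = rho(i), i,j = 1..k.
Equivalently, Durbin-Levinson gives phi_{kk} iteratively:
  phi_{11} = rho(1)
  phi_{kk} = [rho(k) - sum_{j=1..k-1} phi_{k-1,j} rho(k-j)]
            / [1 - sum_{j=1..k-1} phi_{k-1,j} rho(j)],
  phi_{k,j} = phi_{k-1,j} - phi_{kk} phi_{k-1,k-j},  j = 1..k-1.
Step k = 1:
  phi_11 = rho(1) = 0.3099.
Step k = 2:
  phi_22 = [rho(2) - phi_11 rho(1)] / [1 - phi_11 rho(1)] = [0.1403 - (0.3099)(0.3099)] / [1 - (0.3099)(0.3099)]
         = 0.04426199 / 0.90396199 = 0.048964.
  Update: phi_21 = phi_11 - phi_22 phi_11 = 0.3099 - (0.048964)(0.3099) = 0.294726.
Step k = 3:
  phi_33 = [rho(3) - phi_21 rho(2) - phi_22 rho(1)] / [1 - phi_21 rho(1) - phi_22 rho(2)]
    numerator   = 0.4939 - (0.294726)(0.1403) - (0.048964)(0.3099) = 0.43737587
    denominator = 1 - (0.294726)(0.3099) - (0.048964)(0.1403) = 0.90179473
  phi_33 = 0.43737587 / 0.90179473 = 0.485.
Therefore phi_{33} = 0.4850.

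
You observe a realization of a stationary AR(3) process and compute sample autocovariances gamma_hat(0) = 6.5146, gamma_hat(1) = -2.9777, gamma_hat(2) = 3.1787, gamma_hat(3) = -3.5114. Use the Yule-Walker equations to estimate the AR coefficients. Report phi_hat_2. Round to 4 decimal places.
\hat\phi_{2} = 0.2530

The Yule-Walker equations for an AR(p) process read, in matrix form,
  Gamma_p phi = r_p,   with   (Gamma_p)_{ij} = gamma(|i - j|),
                       (r_p)_i = gamma(i),   i,j = 1..p.
Substitute the sample gammas (Toeplitz matrix and right-hand side of size 3):
  Gamma_p = [[6.5146, -2.9777, 3.1787], [-2.9777, 6.5146, -2.9777], [3.1787, -2.9777, 6.5146]]
  r_p     = [-2.9777, 3.1787, -3.5114]
Written out (R1..R3):
  (R1) 6.5146 phi_1 - 2.9777 phi_2 + 3.1787 phi_3 = -2.9777
  (R2) -2.9777 phi_1 + 6.5146 phi_2 - 2.9777 phi_3 = 3.1787
  (R3) 3.1787 phi_1 - 2.9777 phi_2 + 6.5146 phi_3 = -3.5114
Gaussian elimination:
  R2 <- R2 - (-2.9777/6.5146) R1 = R2 - (-0.457081) R1:  5.15355 phi_2 - 1.524777 phi_3 = 1.81765
  R3 <- R3 - (3.1787/6.5146) R1 = R3 - (0.487935) R1:  -1.524777 phi_2 + 4.963602 phi_3 = -2.058477
  R3 <- R3 - (-1.524777/5.15355) R2 = R3 - (-0.295869) R2:  4.512467 phi_3 = -1.52069
Back-substitution:
  phi_hat_3 = -1.52069 / 4.512467 = -0.336997
  phi_hat_2 = (1.81765 - (-1.524777)(-0.336997)) / 5.15355 = 0.252991
  phi_hat_1 = (-2.9777 - (-2.9777)(0.252991) - (3.1787)(-0.336997)) / 6.5146 = -0.177011
So phi_hat = [-0.1770, 0.2530, -0.3370].
Therefore phi_hat_2 = 0.2530.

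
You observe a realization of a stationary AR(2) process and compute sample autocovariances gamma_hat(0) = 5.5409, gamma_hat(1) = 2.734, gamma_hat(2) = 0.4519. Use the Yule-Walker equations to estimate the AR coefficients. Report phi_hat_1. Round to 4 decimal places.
\hat\phi_{1} = 0.5990

The Yule-Walker equations for an AR(p) process read, in matrix form,
  Gamma_p phi = r_p,   with   (Gamma_p)_{ij} = gamma(|i - j|),
                       (r_p)_i = gamma(i),   i,j = 1..p.
Substitute the sample gammas (Toeplitz matrix and right-hand side of size 2):
  Gamma_p = [[5.5409, 2.734], [2.734, 5.5409]]
  r_p     = [2.734, 0.4519]
Written out:
  5.5409 phi_1 + 2.734 phi_2 = 2.734
  2.734 phi_1 + 5.5409 phi_2 = 0.4519
Solve by Cramer's rule:
  det = gamma(0)^2 - gamma(1)^2 = (5.5409)^2 - (2.734)^2 = 30.70157281 - 7.474756 = 23.22681681
  phi_hat_1 = [gamma(1) gamma(0) - gamma(1) gamma(2)] / det = [(2.734)(5.5409) - (2.734)(0.4519)] / 23.22681681 = 13.913326 / 23.22681681 = 0.599
  phi_hat_2 = [gamma(0) gamma(2) - gamma(1)^2] / det = [(5.5409)(0.4519) - (2.734)^2] / 23.22681681 = -4.97082329 / 23.22681681 = -0.214
So phi_hat = [0.5990, -0.2140].
Therefore phi_hat_1 = 0.5990.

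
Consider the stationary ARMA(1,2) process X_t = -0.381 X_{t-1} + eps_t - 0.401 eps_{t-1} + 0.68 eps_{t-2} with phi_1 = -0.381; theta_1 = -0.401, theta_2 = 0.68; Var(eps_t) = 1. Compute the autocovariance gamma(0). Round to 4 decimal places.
\gamma(0) = 2.7303

Multiply the model equation by X_{t-k} and take expectations. With theta_0 = psi_0 = 1 and psi_j the MA(infinity) weights, this gives
  gamma(k) - sum_i phi_i gamma(k-i) = c_k,
  c_k = sigma^2 * sum_{j=k..q} theta_j psi_{j-k}   (c_k = 0 for k > q),
using gamma(-m) = gamma(m).
psi-weights needed (psi_j = theta_j + sum_i phi_i psi_{j-i}):
  psi_1 = theta_1 + phi_1 = -0.401 + (-0.381) = -0.782
  psi_2 = theta_2 + phi_1 psi_1 = 0.68 + (-0.381)(-0.782) = 0.977942
Right-hand sides:
  c_0 = sigma^2 (1 + theta_1 psi_1 + theta_2 psi_2) = 1 * (1 + (-0.401)(-0.782) + (0.68)(0.977942)) = 1 * 1.978583 = 1.978583
  c_1 = sigma^2 (theta_1 + theta_2 psi_1) = 1 * (-0.401 + (0.68)(-0.782)) = -0.93276
  c_2 = sigma^2 theta_2 = 1 * (0.68) = 0.68
Equations for k = 0 and k = 1 (AR order 1):
  gamma(0) = phi_1 gamma(1) + c_0
  gamma(1) = phi_1 gamma(0) + c_1
Substituting the second into the first: gamma(0) (1 - phi_1^2) = c_0 + phi_1 c_1, so
  gamma(0) = (c_0 + phi_1 c_1) / (1 - phi_1^2) = (1.978583 + (-0.381)(-0.93276)) / (1 - (-0.381)^2) = 2.333964 / 0.854839 = 2.730297.
Therefore gamma(0) = 2.7303 (to 4 decimal places).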